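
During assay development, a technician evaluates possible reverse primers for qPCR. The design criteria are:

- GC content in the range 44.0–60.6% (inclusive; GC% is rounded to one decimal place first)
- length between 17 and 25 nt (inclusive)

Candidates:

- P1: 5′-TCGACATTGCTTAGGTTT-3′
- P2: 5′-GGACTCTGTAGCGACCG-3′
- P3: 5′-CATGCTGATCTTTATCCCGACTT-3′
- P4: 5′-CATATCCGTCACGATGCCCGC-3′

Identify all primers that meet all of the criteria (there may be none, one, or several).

None of the candidates satisfy all criteria.

P1 (18 nt, A=3 T=8 G=4 C=3): GC 7/18 = 38.9%, outside 44.0–60.6% ✗; length 18 ✓ — fails.
P2 (17 nt, A=3 T=3 G=6 C=5): GC 11/17 = 64.7%, outside 44.0–60.6% ✗; length 17 ✓ — fails.
P3 (23 nt, A=4 T=9 G=3 C=7): GC 10/23 = 43.5%, outside 44.0–60.6% ✗; length 23 ✓ — fails.
P4 (21 nt, A=4 T=4 G=4 C=9): GC 13/21 = 61.9%, outside 44.0–60.6% ✗; length 21 ✓ — fails.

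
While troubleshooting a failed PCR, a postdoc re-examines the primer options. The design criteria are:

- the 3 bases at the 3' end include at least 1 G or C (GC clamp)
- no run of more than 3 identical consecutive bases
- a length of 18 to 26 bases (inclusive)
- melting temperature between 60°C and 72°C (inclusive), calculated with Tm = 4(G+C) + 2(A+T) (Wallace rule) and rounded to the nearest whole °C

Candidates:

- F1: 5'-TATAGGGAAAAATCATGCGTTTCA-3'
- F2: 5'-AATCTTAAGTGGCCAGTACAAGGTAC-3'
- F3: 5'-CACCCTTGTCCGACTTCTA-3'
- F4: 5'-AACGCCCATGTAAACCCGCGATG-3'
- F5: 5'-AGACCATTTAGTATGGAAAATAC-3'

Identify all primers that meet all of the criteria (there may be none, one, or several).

F4 only.

F1 (24 nt, A=9 T=7 G=5 C=3): 3' end TCA has 1 G/C ✓; longest run = 5, exceeds 3 ✗; length 24 ✓; Tm = 2·16 + 4·8 = 64°C ✓ — fails.
F2 (26 nt, A=9 T=6 G=6 C=5): 3' end TAC has 1 G/C ✓; longest run = 2 ✓; length 26 ✓; Tm = 2·15 + 4·11 = 74°C, outside 60–72°C ✗ — fails.
F3 (19 nt, A=3 T=6 G=2 C=8): 3' end CTA has 1 G/C ✓; longest run = 3 ✓; length 19 ✓; Tm = 2·9 + 4·10 = 58°C, outside 60–72°C ✗ — fails.
F4 (23 nt, A=7 T=3 G=5 C=8): 3' end ATG has 1 G/C ✓; longest run = 3 ✓; length 23 ✓; Tm = 2·10 + 4·13 = 72°C ✓ — passes.
F5 (23 nt, A=10 T=6 G=4 C=3): 3' end TAC has 1 G/C ✓; longest run = 4, exceeds 3 ✗; length 23 ✓; Tm = 2·16 + 4·7 = 60°C ✓ — fails.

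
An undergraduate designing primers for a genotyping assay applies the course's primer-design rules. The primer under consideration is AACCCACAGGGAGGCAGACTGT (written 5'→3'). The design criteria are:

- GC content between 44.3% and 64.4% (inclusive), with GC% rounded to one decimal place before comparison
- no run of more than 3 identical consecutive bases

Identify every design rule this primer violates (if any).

Base counts: A=7, T=2, G=7, C=6 (length 22).
GC content: GC 13/22 = 59.1% ✓
homopolymer run: longest run = 3 ✓

Meets all criteria.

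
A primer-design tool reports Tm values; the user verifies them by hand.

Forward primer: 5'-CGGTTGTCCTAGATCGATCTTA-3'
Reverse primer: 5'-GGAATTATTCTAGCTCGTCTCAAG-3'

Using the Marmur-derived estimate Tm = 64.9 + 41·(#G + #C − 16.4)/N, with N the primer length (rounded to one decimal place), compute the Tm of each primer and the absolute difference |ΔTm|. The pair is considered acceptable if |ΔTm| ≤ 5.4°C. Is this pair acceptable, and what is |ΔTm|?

|ΔTm| = 1.0°C; the pair is acceptable.

Forward: G+C = 10, N = 22 → Tm = 64.9 + 41·(10 − 16.4)/22 = 53.0°C.
Reverse: G+C = 10, N = 24 → Tm = 64.9 + 41·(10 − 16.4)/24 = 54.0°C.
|ΔTm| = |53.0 − 54.0| = 1.0°C, ≤ 5.4°C.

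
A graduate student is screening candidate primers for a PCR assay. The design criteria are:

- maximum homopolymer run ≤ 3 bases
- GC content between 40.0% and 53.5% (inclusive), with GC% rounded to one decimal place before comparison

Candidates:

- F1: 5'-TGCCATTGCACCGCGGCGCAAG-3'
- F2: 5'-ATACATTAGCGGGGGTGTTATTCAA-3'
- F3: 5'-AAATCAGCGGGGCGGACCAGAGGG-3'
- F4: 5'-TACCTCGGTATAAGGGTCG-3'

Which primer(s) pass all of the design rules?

F1 (22 nt, A=4 T=3 G=7 C=8): longest run = 2 ✓; GC 15/22 = 68.2%, outside 40.0–53.5% ✗ — fails.
F2 (25 nt, A=7 T=8 G=7 C=3): longest run = 5, exceeds 3 ✗; GC 10/25 = 40.0% ✓ — fails.
F3 (24 nt, A=7 T=1 G=11 C=5): longest run = 4, exceeds 3 ✗; GC 16/24 = 66.7%, outside 40.0–53.5% ✗ — fails.
F4 (19 nt, A=4 T=5 G=6 C=4): longest run = 3 ✓; GC 10/19 = 52.6% ✓ — passes.

F4 only.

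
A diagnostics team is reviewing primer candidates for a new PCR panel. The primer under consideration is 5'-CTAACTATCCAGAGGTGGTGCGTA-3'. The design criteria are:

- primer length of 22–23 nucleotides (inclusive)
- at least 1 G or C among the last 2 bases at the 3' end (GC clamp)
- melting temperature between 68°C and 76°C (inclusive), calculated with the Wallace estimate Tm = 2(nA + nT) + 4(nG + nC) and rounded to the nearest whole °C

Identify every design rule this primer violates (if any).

Fails: length, GC clamp.

Base counts: A=6, T=6, G=7, C=5 (length 24).
length: length 24, outside 22–23 ✗
GC clamp: 3' end TA has 0 G/C, need ≥1 ✗
Tm: Tm = 2·12 + 4·12 = 72°C ✓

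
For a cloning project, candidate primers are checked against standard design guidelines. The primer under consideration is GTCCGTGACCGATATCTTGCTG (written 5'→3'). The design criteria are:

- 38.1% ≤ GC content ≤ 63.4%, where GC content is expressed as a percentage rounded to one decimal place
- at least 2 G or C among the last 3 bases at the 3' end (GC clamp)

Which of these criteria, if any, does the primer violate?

Base counts: A=3, T=7, G=6, C=6 (length 22).
GC content: GC 12/22 = 54.5% ✓
GC clamp: 3' end CTG has 2 G/C ✓

Meets all criteria.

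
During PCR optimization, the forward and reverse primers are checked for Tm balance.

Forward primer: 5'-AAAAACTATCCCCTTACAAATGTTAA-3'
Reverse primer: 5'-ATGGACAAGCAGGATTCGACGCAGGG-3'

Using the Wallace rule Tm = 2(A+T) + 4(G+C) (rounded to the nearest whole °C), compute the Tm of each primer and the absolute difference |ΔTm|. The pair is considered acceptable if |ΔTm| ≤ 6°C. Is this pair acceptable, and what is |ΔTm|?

|ΔTm| = 16°C; the pair is not acceptable.

Forward: A=12 T=7 G=1 C=6 → Tm = 2·19 + 4·7 = 66°C.
Reverse: A=8 T=3 G=10 C=5 → Tm = 2·11 + 4·15 = 82°C.
|ΔTm| = |66 − 82| = 16°C, > 6°C.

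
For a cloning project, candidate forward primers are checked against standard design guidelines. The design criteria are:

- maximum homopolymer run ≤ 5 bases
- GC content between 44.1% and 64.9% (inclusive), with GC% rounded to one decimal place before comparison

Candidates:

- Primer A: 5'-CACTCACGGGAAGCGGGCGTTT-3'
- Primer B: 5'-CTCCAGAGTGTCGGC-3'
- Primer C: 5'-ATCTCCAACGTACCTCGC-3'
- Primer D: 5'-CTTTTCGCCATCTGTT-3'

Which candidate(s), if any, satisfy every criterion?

Primer A and Primer C.

Primer A (22 nt, A=4 T=4 G=8 C=6): longest run = 3 ✓; GC 14/22 = 63.6% ✓ — passes.
Primer B (15 nt, A=2 T=3 G=5 C=5): longest run = 2 ✓; GC 10/15 = 66.7%, outside 44.1–64.9% ✗ — fails.
Primer C (18 nt, A=4 T=4 G=2 C=8): longest run = 2 ✓; GC 10/18 = 55.6% ✓ — passes.
Primer D (16 nt, A=1 T=8 G=2 C=5): longest run = 4 ✓; GC 7/16 = 43.8%, outside 44.1–64.9% ✗ — fails.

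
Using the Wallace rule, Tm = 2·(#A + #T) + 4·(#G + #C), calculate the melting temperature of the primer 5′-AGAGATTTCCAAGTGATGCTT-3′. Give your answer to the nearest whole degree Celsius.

Base counts: A=6, T=7, G=5, C=3 (length 21).
Tm = 2·(6+7) + 4·(5+3) = 2·13 + 4·8 = 26 + 32 = 58°C.

58°C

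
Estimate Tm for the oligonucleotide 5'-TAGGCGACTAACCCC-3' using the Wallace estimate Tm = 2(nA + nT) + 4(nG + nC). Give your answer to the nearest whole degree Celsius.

48°C

Base counts: A=4, T=2, G=3, C=6 (length 15).
Tm = 2·(4+2) + 4·(3+6) = 2·6 + 4·9 = 12 + 36 = 48°C.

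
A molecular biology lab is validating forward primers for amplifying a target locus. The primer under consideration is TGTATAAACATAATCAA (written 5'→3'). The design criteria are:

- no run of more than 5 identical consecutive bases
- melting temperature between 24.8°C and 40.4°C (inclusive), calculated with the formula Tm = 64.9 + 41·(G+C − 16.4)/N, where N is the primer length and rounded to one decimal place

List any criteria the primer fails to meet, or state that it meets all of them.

Base counts: A=9, T=5, G=1, C=2 (length 17).
homopolymer run: longest run = 3 ✓
Tm: Tm = 64.9 + 41·(3 − 16.4)/17 = 32.6°C ✓

Meets all criteria.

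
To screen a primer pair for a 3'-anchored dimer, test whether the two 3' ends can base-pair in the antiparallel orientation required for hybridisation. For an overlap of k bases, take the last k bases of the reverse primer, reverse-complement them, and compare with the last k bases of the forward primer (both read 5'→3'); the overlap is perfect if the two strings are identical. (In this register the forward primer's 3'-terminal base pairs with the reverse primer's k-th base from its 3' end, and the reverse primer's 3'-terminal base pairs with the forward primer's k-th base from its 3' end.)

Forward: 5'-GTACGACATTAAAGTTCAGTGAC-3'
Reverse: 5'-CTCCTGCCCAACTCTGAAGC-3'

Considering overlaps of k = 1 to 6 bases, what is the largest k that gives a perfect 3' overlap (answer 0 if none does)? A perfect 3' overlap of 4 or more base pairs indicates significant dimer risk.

Longest perfect overlap: 0 complementary base pairs; below the dimer-risk threshold (threshold 4).

Last 6 bases (5'→3') — forward …AGTGAC, reverse …TGAAGC.
Reverse complement of the reverse primer's last 6 bases: GCTTCA; its first k bases are the reverse complement of the reverse primer's last k bases, so a perfect k-base overlap needs the forward primer's last k bases to equal them.
Comparing (forward last k vs required): k=1: C vs G ✗; k=2: AC vs GC ✗; k=3: GAC vs GCT ✗; k=4: TGAC vs GCTT ✗; k=5: GTGAC vs GCTTC ✗; k=6: AGTGAC vs GCTTCA ✗.
No overlap length from 1 to 6 is perfect, so the longest perfect 3' overlap is 0.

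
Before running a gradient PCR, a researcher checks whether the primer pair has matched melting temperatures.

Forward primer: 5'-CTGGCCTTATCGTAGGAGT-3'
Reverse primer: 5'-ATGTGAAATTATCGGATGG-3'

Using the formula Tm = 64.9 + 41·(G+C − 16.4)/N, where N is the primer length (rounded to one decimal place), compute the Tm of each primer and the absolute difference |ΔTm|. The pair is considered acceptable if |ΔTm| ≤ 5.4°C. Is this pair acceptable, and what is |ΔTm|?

|ΔTm| = 6.5°C; the pair is not acceptable.

Forward: G+C = 10, N = 19 → Tm = 64.9 + 41·(10 − 16.4)/19 = 51.1°C.
Reverse: G+C = 7, N = 19 → Tm = 64.9 + 41·(7 − 16.4)/19 = 44.6°C.
|ΔTm| = |51.1 − 44.6| = 6.5°C, > 5.4°C.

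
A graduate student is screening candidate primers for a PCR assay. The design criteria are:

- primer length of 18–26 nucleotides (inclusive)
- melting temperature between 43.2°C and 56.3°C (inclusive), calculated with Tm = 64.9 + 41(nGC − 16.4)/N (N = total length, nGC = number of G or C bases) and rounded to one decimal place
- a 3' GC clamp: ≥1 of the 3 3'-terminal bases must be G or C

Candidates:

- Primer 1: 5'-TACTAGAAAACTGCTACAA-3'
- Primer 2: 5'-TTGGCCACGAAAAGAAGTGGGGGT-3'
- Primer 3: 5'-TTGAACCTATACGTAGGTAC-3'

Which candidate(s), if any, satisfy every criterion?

Primer 1 (19 nt, A=9 T=4 G=2 C=4): length 19 ✓; Tm = 64.9 + 41·(6 − 16.4)/19 = 42.5°C, outside 43.2–56.3°C ✗; 3' end CAA has 1 G/C ✓ — fails.
Primer 2 (24 nt, A=7 T=4 G=10 C=3): length 24 ✓; Tm = 64.9 + 41·(13 − 16.4)/24 = 59.1°C, outside 43.2–56.3°C ✗; 3' end GGT has 2 G/C ✓ — fails.
Primer 3 (20 nt, A=6 T=6 G=4 C=4): length 20 ✓; Tm = 64.9 + 41·(8 − 16.4)/20 = 47.7°C ✓; 3' end TAC has 1 G/C ✓ — passes.

Primer 3 only.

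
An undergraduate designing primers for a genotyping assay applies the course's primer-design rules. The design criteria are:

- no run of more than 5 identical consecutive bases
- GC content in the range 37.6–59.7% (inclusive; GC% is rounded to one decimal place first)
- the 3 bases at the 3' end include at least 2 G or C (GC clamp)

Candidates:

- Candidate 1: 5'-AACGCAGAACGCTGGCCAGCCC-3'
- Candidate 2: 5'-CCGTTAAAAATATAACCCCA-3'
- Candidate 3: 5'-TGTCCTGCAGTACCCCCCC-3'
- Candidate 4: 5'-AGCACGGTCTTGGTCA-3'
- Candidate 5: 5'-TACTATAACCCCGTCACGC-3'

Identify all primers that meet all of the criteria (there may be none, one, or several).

Candidate 5 only.

Candidate 1 (22 nt, A=6 T=1 G=6 C=9): longest run = 3 ✓; GC 15/22 = 68.2%, outside 37.6–59.7% ✗; 3' end CCC has 3 G/C ✓ — fails.
Candidate 2 (20 nt, A=9 T=4 G=1 C=6): longest run = 5 ✓; GC 7/20 = 35.0%, outside 37.6–59.7% ✗; 3' end CCA has 2 G/C ✓ — fails.
Candidate 3 (19 nt, A=2 T=4 G=3 C=10): longest run = 7, exceeds 5 ✗; GC 13/19 = 68.4%, outside 37.6–59.7% ✗; 3' end CCC has 3 G/C ✓ — fails.
Candidate 4 (16 nt, A=3 T=4 G=5 C=4): longest run = 2 ✓; GC 9/16 = 56.3% ✓; 3' end TCA has 1 G/C, need ≥2 ✗ — fails.
Candidate 5 (19 nt, A=5 T=4 G=2 C=8): longest run = 4 ✓; GC 10/19 = 52.6% ✓; 3' end CGC has 3 G/C ✓ — passes.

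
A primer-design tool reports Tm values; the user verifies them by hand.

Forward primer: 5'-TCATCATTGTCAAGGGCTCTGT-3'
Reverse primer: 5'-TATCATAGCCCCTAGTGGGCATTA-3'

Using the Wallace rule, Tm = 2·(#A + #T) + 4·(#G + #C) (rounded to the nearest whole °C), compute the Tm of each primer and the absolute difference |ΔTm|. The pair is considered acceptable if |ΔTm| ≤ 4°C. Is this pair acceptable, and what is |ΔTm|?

|ΔTm| = 6°C; the pair is not acceptable.

Forward: A=4 T=8 G=5 C=5 → Tm = 2·12 + 4·10 = 64°C.
Reverse: A=6 T=7 G=5 C=6 → Tm = 2·13 + 4·11 = 70°C.
|ΔTm| = |64 − 70| = 6°C, > 4°C.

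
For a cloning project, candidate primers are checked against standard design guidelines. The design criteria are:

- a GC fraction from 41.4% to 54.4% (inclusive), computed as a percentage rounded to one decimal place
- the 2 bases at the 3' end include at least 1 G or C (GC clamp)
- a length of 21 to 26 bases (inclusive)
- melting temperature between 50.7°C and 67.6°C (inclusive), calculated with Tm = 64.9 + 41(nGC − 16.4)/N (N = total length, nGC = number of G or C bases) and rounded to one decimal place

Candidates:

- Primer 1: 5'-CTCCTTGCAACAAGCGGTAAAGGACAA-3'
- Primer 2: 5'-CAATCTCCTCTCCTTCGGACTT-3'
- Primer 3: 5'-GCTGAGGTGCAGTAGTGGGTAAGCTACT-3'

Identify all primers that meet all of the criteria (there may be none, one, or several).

Primer 1 (27 nt, A=10 T=4 G=6 C=7): GC 13/27 = 48.1% ✓; 3' end AA has 0 G/C, need ≥1 ✗; length 27, outside 21–26 ✗; Tm = 64.9 + 41·(13 − 16.4)/27 = 59.7°C ✓ — fails.
Primer 2 (22 nt, A=3 T=8 G=2 C=9): GC 11/22 = 50.0% ✓; 3' end TT has 0 G/C, need ≥1 ✗; length 22 ✓; Tm = 64.9 + 41·(11 − 16.4)/22 = 54.8°C ✓ — fails.
Primer 3 (28 nt, A=6 T=7 G=11 C=4): GC 15/28 = 53.6% ✓; 3' end CT has 1 G/C ✓; length 28, outside 21–26 ✗; Tm = 64.9 + 41·(15 − 16.4)/28 = 62.9°C ✓ — fails.

None of the candidates satisfy all criteria.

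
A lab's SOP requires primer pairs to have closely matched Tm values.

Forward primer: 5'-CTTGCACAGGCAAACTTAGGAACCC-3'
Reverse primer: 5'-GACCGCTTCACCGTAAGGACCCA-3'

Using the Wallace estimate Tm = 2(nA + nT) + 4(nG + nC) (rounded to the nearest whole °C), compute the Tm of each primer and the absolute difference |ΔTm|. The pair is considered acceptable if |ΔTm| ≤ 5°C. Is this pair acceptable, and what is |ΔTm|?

Forward: A=8 T=4 G=5 C=8 → Tm = 2·12 + 4·13 = 76°C.
Reverse: A=6 T=3 G=5 C=9 → Tm = 2·9 + 4·14 = 74°C.
|ΔTm| = |76 − 74| = 2°C, ≤ 5°C.

|ΔTm| = 2°C; the pair is acceptable.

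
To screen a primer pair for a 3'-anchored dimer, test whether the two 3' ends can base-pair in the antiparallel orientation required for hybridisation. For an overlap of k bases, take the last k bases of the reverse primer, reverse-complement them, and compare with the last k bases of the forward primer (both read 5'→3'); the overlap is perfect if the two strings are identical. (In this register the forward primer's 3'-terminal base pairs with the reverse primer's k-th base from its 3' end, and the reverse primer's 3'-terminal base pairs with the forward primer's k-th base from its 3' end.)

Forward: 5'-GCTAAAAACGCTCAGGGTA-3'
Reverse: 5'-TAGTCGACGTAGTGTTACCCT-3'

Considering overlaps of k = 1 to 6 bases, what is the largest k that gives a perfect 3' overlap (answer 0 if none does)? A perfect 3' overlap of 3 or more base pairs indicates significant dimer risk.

Last 6 bases (5'→3') — forward …AGGGTA, reverse …TACCCT.
Reverse complement of the reverse primer's last 6 bases: AGGGTA; its first k bases are the reverse complement of the reverse primer's last k bases, so a perfect k-base overlap needs the forward primer's last k bases to equal them.
Comparing (forward last k vs required): k=1: A vs A ✓; k=2: TA vs AG ✗; k=3: GTA vs AGG ✗; k=4: GGTA vs AGGG ✗; k=5: GGGTA vs AGGGT ✗; k=6: AGGGTA vs AGGGTA ✓.
Perfect overlaps at k = 1, 6; the largest is 6.

Longest perfect overlap: 6 complementary base pairs; significant dimer risk (threshold 3).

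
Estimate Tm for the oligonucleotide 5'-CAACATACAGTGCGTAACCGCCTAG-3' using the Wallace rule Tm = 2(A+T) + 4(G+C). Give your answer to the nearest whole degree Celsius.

Base counts: A=8, T=4, G=5, C=8 (length 25).
Tm = 2·(8+4) + 4·(5+8) = 2·12 + 4·13 = 24 + 52 = 76°C.

76°C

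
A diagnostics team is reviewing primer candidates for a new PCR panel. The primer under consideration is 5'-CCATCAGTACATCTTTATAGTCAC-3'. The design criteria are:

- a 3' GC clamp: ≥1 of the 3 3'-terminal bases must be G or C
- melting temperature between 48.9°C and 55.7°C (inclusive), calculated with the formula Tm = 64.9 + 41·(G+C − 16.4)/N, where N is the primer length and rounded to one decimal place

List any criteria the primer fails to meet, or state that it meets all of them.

Base counts: A=7, T=8, G=2, C=7 (length 24).
GC clamp: 3' end CAC has 2 G/C ✓
Tm: Tm = 64.9 + 41·(9 − 16.4)/24 = 52.3°C ✓

Meets all criteria.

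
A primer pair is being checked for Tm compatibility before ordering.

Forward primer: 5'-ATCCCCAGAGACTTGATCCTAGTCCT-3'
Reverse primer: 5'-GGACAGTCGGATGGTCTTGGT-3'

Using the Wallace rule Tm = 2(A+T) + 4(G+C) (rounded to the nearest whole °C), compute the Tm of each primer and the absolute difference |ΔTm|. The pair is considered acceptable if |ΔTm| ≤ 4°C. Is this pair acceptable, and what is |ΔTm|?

Forward: A=6 T=7 G=4 C=9 → Tm = 2·13 + 4·13 = 78°C.
Reverse: A=3 T=6 G=9 C=3 → Tm = 2·9 + 4·12 = 66°C.
|ΔTm| = |78 − 66| = 12°C, > 4°C.

|ΔTm| = 12°C; the pair is not acceptable.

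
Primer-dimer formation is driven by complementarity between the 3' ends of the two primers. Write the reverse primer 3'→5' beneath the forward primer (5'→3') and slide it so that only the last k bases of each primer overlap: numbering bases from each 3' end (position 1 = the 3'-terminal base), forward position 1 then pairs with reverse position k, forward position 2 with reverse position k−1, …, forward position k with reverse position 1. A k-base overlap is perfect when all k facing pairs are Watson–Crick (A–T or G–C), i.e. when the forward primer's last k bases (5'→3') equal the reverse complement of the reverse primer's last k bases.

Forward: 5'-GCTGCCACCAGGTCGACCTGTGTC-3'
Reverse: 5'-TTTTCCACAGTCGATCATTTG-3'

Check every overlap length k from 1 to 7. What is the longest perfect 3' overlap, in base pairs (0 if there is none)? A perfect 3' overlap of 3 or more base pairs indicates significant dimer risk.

Longest perfect overlap: 1 complementary base pair; below the dimer-risk threshold (threshold 3).

Last 7 bases (5'→3') — forward …CTGTGTC, reverse …TCATTTG.
Reverse complement of the reverse primer's last 7 bases: CAAATGA; its first k bases are the reverse complement of the reverse primer's last k bases, so a perfect k-base overlap needs the forward primer's last k bases to equal them.
Comparing (forward last k vs required): k=1: C vs C ✓; k=2: TC vs CA ✗; k=3: GTC vs CAA ✗; k=4: TGTC vs CAAA ✗; k=5: GTGTC vs CAAAT ✗; k=6: TGTGTC vs CAAATG ✗; k=7: CTGTGTC vs CAAATGA ✗.
Only k = 1 is perfect, so the longest perfect 3' overlap is 1.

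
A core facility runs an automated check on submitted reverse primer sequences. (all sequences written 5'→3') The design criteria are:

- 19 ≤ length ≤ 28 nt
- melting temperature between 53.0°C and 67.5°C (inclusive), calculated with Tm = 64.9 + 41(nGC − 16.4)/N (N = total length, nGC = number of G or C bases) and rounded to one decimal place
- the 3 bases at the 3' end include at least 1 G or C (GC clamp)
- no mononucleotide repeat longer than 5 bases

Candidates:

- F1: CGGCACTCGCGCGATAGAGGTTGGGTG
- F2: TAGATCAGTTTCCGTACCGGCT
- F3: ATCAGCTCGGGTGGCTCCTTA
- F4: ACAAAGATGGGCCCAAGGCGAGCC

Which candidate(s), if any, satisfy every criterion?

F1, F2 and F4.

F1 (27 nt, A=4 T=5 G=12 C=6): length 27 ✓; Tm = 64.9 + 41·(18 − 16.4)/27 = 67.3°C ✓; 3' end GTG has 2 G/C ✓; longest run = 3 ✓ — passes.
F2 (22 nt, A=4 T=7 G=5 C=6): length 22 ✓; Tm = 64.9 + 41·(11 − 16.4)/22 = 54.8°C ✓; 3' end GCT has 2 G/C ✓; longest run = 3 ✓ — passes.
F3 (21 nt, A=3 T=6 G=6 C=6): length 21 ✓; Tm = 64.9 + 41·(12 − 16.4)/21 = 56.3°C ✓; 3' end TTA has 0 G/C, need ≥1 ✗; longest run = 3 ✓ — fails.
F4 (24 nt, A=8 T=1 G=8 C=7): length 24 ✓; Tm = 64.9 + 41·(15 − 16.4)/24 = 62.5°C ✓; 3' end GCC has 3 G/C ✓; longest run = 3 ✓ — passes.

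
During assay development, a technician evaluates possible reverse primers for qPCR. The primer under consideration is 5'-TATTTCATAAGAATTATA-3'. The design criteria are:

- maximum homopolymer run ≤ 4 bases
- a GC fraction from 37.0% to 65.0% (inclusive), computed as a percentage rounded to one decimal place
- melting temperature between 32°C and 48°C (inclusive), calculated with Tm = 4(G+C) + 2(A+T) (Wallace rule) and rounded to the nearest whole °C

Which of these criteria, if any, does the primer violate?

Fails: GC content.

Base counts: A=8, T=8, G=1, C=1 (length 18).
homopolymer run: longest run = 3 ✓
GC content: GC 2/18 = 11.1%, outside 37.0–65.0% ✗
Tm: Tm = 2·16 + 4·2 = 40°C ✓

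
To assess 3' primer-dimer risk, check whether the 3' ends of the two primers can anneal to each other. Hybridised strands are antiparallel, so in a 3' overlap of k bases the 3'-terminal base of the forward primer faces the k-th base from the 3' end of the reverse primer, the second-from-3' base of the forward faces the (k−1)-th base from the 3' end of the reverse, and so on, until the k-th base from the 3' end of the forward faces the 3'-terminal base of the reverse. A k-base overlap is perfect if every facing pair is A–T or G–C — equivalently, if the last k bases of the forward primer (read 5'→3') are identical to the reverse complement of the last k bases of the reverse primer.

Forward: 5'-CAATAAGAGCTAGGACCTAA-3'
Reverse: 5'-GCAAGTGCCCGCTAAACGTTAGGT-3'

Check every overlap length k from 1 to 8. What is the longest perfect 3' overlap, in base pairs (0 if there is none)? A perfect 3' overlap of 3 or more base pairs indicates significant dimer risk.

Last 8 bases (5'→3') — forward …GGACCTAA, reverse …CGTTAGGT.
Reverse complement of the reverse primer's last 8 bases: ACCTAACG; its first k bases are the reverse complement of the reverse primer's last k bases, so a perfect k-base overlap needs the forward primer's last k bases to equal them.
Comparing (forward last k vs required): k=1: A vs A ✓; k=2: AA vs AC ✗; k=3: TAA vs ACC ✗; k=4: CTAA vs ACCT ✗; k=5: CCTAA vs ACCTA ✗; k=6: ACCTAA vs ACCTAA ✓; k=7: GACCTAA vs ACCTAAC ✗; k=8: GGACCTAA vs ACCTAACG ✗.
Perfect overlaps at k = 1, 6; the largest is 6.

Longest perfect overlap: 6 complementary base pairs; significant dimer risk (threshold 3).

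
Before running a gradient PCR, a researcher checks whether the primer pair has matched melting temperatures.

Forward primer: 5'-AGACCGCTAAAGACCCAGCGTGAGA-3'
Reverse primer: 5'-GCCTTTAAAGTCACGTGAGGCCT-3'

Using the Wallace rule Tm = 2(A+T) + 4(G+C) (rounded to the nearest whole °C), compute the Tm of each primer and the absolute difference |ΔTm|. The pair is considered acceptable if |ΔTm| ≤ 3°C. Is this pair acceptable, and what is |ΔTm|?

|ΔTm| = 8°C; the pair is not acceptable.

Forward: A=9 T=2 G=7 C=7 → Tm = 2·11 + 4·14 = 78°C.
Reverse: A=5 T=6 G=6 C=6 → Tm = 2·11 + 4·12 = 70°C.
|ΔTm| = |78 − 70| = 8°C, > 3°C.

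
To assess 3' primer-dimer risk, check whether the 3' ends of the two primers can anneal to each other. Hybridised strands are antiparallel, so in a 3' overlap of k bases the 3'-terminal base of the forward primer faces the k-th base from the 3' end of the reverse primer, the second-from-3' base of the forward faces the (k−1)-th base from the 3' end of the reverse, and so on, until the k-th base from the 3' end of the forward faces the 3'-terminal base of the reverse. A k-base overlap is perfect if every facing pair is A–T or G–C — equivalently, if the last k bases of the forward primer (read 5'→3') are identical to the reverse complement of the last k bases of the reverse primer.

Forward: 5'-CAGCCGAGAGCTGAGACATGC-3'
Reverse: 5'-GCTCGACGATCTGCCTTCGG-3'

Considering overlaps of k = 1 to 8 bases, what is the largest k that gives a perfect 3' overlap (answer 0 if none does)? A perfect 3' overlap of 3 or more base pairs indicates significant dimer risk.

Longest perfect overlap: 1 complementary base pair; below the dimer-risk threshold (threshold 3).

Last 8 bases (5'→3') — forward …AGACATGC, reverse …GCCTTCGG.
Reverse complement of the reverse primer's last 8 bases: CCGAAGGC; its first k bases are the reverse complement of the reverse primer's last k bases, so a perfect k-base overlap needs the forward primer's last k bases to equal them.
Comparing (forward last k vs required): k=1: C vs C ✓; k=2: GC vs CC ✗; k=3: TGC vs CCG ✗; k=4: ATGC vs CCGA ✗; k=5: CATGC vs CCGAA ✗; k=6: ACATGC vs CCGAAG ✗; k=7: GACATGC vs CCGAAGG ✗; k=8: AGACATGC vs CCGAAGGC ✗.
Only k = 1 is perfect, so the longest perfect 3' overlap is 1.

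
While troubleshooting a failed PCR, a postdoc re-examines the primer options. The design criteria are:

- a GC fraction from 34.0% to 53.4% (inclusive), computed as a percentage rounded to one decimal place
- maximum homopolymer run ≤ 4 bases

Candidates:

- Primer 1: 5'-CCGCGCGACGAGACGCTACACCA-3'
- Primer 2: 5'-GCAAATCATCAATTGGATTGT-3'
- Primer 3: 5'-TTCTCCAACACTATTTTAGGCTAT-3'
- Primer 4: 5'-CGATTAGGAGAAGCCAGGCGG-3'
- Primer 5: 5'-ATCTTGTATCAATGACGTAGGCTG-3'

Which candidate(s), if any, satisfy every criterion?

Primer 1 (23 nt, A=6 T=1 G=6 C=10): GC 16/23 = 69.6%, outside 34.0–53.4% ✗; longest run = 2 ✓ — fails.
Primer 2 (21 nt, A=7 T=7 G=4 C=3): GC 7/21 = 33.3%, outside 34.0–53.4% ✗; longest run = 3 ✓ — fails.
Primer 3 (24 nt, A=6 T=10 G=2 C=6): GC 8/24 = 33.3%, outside 34.0–53.4% ✗; longest run = 4 ✓ — fails.
Primer 4 (21 nt, A=6 T=2 G=9 C=4): GC 13/21 = 61.9%, outside 34.0–53.4% ✗; longest run = 2 ✓ — fails.
Primer 5 (24 nt, A=6 T=8 G=6 C=4): GC 10/24 = 41.7% ✓; longest run = 2 ✓ — passes.

Primer 5 only.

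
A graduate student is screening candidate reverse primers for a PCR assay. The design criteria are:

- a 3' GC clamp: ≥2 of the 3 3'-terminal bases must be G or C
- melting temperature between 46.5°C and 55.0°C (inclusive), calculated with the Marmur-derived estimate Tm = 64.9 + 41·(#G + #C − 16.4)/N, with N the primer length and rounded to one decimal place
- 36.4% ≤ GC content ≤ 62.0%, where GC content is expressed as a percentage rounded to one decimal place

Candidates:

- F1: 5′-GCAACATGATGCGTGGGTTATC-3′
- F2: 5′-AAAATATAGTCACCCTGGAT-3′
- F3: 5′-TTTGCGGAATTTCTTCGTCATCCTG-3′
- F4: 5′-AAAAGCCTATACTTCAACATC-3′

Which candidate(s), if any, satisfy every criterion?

None of the candidates satisfy all criteria.

F1 (22 nt, A=5 T=6 G=7 C=4): 3' end ATC has 1 G/C, need ≥2 ✗; Tm = 64.9 + 41·(11 − 16.4)/22 = 54.8°C ✓; GC 11/22 = 50.0% ✓ — fails.
F2 (20 nt, A=8 T=5 G=3 C=4): 3' end GAT has 1 G/C, need ≥2 ✗; Tm = 64.9 + 41·(7 − 16.4)/20 = 45.6°C, outside 46.5–55.0°C ✗; GC 7/20 = 35.0%, outside 36.4–62.0% ✗ — fails.
F3 (25 nt, A=3 T=11 G=5 C=6): 3' end CTG has 2 G/C ✓; Tm = 64.9 + 41·(11 − 16.4)/25 = 56.0°C, outside 46.5–55.0°C ✗; GC 11/25 = 44.0% ✓ — fails.
F4 (21 nt, A=9 T=5 G=1 C=6): 3' end ATC has 1 G/C, need ≥2 ✗; Tm = 64.9 + 41·(7 − 16.4)/21 = 46.5°C ✓; GC 7/21 = 33.3%, outside 36.4–62.0% ✗ — fails.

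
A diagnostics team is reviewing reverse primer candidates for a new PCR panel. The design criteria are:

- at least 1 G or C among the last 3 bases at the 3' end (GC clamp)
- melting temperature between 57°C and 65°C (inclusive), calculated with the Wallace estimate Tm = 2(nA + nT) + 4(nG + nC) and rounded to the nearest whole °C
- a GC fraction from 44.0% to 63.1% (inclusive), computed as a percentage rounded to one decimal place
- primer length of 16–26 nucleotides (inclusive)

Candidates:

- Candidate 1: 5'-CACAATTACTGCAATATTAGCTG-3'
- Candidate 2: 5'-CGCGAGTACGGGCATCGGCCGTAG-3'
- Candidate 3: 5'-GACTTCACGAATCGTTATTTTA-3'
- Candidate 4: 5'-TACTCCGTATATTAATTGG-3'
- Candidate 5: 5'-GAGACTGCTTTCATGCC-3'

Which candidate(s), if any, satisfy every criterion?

None of the candidates satisfy all criteria.

Candidate 1 (23 nt, A=8 T=7 G=3 C=5): 3' end CTG has 2 G/C ✓; Tm = 2·15 + 4·8 = 62°C ✓; GC 8/23 = 34.8%, outside 44.0–63.1% ✗; length 23 ✓ — fails.
Candidate 2 (24 nt, A=4 T=3 G=10 C=7): 3' end TAG has 1 G/C ✓; Tm = 2·7 + 4·17 = 82°C, outside 57–65°C ✗; GC 17/24 = 70.8%, outside 44.0–63.1% ✗; length 24 ✓ — fails.
Candidate 3 (22 nt, A=6 T=9 G=3 C=4): 3' end TTA has 0 G/C, need ≥1 ✗; Tm = 2·15 + 4·7 = 58°C ✓; GC 7/22 = 31.8%, outside 44.0–63.1% ✗; length 22 ✓ — fails.
Candidate 4 (19 nt, A=5 T=8 G=3 C=3): 3' end TGG has 2 G/C ✓; Tm = 2·13 + 4·6 = 50°C, outside 57–65°C ✗; GC 6/19 = 31.6%, outside 44.0–63.1% ✗; length 19 ✓ — fails.
Candidate 5 (17 nt, A=3 T=5 G=4 C=5): 3' end GCC has 3 G/C ✓; Tm = 2·8 + 4·9 = 52°C, outside 57–65°C ✗; GC 9/17 = 52.9% ✓; length 17 ✓ — fails.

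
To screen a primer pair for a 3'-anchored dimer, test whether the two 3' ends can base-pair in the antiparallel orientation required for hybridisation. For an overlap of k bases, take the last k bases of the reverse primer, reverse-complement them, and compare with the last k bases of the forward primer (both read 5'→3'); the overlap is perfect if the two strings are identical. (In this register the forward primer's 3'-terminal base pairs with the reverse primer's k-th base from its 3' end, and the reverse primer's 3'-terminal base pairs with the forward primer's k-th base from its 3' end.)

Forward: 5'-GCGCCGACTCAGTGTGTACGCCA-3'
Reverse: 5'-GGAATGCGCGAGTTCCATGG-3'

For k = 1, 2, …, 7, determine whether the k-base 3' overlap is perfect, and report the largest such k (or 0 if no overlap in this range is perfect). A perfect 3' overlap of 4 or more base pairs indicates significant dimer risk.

Last 7 bases (5'→3') — forward …TACGCCA, reverse …TCCATGG.
Reverse complement of the reverse primer's last 7 bases: CCATGGA; its first k bases are the reverse complement of the reverse primer's last k bases, so a perfect k-base overlap needs the forward primer's last k bases to equal them.
Comparing (forward last k vs required): k=1: A vs C ✗; k=2: CA vs CC ✗; k=3: CCA vs CCA ✓; k=4: GCCA vs CCAT ✗; k=5: CGCCA vs CCATG ✗; k=6: ACGCCA vs CCATGG ✗; k=7: TACGCCA vs CCATGGA ✗.
Only k = 3 is perfect, so the longest perfect 3' overlap is 3.

Longest perfect overlap: 3 complementary base pairs; below the dimer-risk threshold (threshold 4).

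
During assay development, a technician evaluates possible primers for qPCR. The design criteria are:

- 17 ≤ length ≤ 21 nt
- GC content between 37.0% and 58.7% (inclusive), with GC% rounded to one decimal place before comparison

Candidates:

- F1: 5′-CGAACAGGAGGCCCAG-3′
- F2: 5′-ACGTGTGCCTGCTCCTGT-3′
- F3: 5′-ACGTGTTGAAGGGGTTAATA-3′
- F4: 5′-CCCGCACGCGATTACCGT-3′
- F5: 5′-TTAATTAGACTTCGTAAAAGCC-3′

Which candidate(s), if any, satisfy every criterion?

F3 only.

F1 (16 nt, A=5 T=0 G=6 C=5): length 16, outside 17–21 ✗; GC 11/16 = 68.8%, outside 37.0–58.7% ✗ — fails.
F2 (18 nt, A=1 T=6 G=5 C=6): length 18 ✓; GC 11/18 = 61.1%, outside 37.0–58.7% ✗ — fails.
F3 (20 nt, A=6 T=6 G=7 C=1): length 20 ✓; GC 8/20 = 40.0% ✓ — passes.
F4 (18 nt, A=3 T=3 G=4 C=8): length 18 ✓; GC 12/18 = 66.7%, outside 37.0–58.7% ✗ — fails.
F5 (22 nt, A=8 T=7 G=3 C=4): length 22, outside 17–21 ✗; GC 7/22 = 31.8%, outside 37.0–58.7% ✗ — fails.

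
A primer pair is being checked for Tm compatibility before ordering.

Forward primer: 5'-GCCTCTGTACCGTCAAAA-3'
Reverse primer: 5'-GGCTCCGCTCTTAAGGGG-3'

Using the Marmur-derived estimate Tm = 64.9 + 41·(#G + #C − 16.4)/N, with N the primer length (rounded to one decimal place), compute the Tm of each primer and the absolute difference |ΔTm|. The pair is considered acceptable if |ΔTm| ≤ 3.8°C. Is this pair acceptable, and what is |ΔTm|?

Forward: G+C = 9, N = 18 → Tm = 64.9 + 41·(9 − 16.4)/18 = 48.0°C.
Reverse: G+C = 12, N = 18 → Tm = 64.9 + 41·(12 − 16.4)/18 = 54.9°C.
|ΔTm| = |48.0 − 54.9| = 6.9°C, > 3.8°C.

|ΔTm| = 6.9°C; the pair is not acceptable.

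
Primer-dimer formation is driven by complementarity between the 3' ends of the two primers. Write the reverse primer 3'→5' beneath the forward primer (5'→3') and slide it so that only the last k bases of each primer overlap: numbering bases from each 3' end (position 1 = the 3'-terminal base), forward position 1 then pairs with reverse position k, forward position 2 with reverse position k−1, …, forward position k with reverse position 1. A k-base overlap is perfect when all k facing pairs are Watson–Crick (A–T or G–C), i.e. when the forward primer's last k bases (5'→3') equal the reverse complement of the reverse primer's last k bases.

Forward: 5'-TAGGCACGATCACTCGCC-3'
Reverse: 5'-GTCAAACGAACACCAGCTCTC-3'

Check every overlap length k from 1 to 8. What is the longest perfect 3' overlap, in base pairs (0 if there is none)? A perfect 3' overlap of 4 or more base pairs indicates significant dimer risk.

Last 8 bases (5'→3') — forward …CACTCGCC, reverse …CAGCTCTC.
Reverse complement of the reverse primer's last 8 bases: GAGAGCTG; its first k bases are the reverse complement of the reverse primer's last k bases, so a perfect k-base overlap needs the forward primer's last k bases to equal them.
Comparing (forward last k vs required): k=1: C vs G ✗; k=2: CC vs GA ✗; k=3: GCC vs GAG ✗; k=4: CGCC vs GAGA ✗; k=5: TCGCC vs GAGAG ✗; k=6: CTCGCC vs GAGAGC ✗; k=7: ACTCGCC vs GAGAGCT ✗; k=8: CACTCGCC vs GAGAGCTG ✗.
No overlap length from 1 to 8 is perfect, so the longest perfect 3' overlap is 0.

Longest perfect overlap: 0 complementary base pairs; below the dimer-risk threshold (threshold 4).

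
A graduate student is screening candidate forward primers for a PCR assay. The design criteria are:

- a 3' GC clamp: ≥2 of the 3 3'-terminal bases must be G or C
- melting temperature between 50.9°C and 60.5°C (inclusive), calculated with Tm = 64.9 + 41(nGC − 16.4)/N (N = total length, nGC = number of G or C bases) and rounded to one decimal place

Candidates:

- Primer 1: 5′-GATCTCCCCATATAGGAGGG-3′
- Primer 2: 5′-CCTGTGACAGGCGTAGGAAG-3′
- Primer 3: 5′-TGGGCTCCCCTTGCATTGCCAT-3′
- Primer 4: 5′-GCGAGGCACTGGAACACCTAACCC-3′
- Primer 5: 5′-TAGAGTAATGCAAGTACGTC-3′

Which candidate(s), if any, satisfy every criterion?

Primer 1 only.

Primer 1 (20 nt, A=5 T=4 G=6 C=5): 3' end GGG has 3 G/C ✓; Tm = 64.9 + 41·(11 − 16.4)/20 = 53.8°C ✓ — passes.
Primer 2 (20 nt, A=5 T=3 G=8 C=4): 3' end AAG has 1 G/C, need ≥2 ✗; Tm = 64.9 + 41·(12 − 16.4)/20 = 55.9°C ✓ — fails.
Primer 3 (22 nt, A=2 T=7 G=5 C=8): 3' end CAT has 1 G/C, need ≥2 ✗; Tm = 64.9 + 41·(13 − 16.4)/22 = 58.6°C ✓ — fails.
Primer 4 (24 nt, A=7 T=2 G=6 C=9): 3' end CCC has 3 G/C ✓; Tm = 64.9 + 41·(15 − 16.4)/24 = 62.5°C, outside 50.9–60.5°C ✗ — fails.
Primer 5 (20 nt, A=7 T=5 G=5 C=3): 3' end GTC has 2 G/C ✓; Tm = 64.9 + 41·(8 − 16.4)/20 = 47.7°C, outside 50.9–60.5°C ✗ — fails.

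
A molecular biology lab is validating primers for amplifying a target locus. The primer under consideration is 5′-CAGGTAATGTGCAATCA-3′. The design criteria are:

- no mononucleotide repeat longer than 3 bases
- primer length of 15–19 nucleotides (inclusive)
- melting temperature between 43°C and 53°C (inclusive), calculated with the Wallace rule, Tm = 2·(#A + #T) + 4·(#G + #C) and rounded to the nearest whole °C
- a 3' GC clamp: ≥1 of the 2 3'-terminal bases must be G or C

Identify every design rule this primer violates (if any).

Base counts: A=6, T=4, G=4, C=3 (length 17).
homopolymer run: longest run = 2 ✓
length: length 17 ✓
Tm: Tm = 2·10 + 4·7 = 48°C ✓
GC clamp: 3' end CA has 1 G/C ✓

Meets all criteria.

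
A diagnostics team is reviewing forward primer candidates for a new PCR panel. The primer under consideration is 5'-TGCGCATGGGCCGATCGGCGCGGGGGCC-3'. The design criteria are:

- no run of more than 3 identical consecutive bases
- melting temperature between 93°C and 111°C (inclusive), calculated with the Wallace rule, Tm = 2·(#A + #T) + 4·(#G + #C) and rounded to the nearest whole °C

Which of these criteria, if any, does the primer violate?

Fails: homopolymer run.

Base counts: A=2, T=3, G=14, C=9 (length 28).
homopolymer run: longest run = 5, exceeds 3 ✗
Tm: Tm = 2·5 + 4·23 = 102°C ✓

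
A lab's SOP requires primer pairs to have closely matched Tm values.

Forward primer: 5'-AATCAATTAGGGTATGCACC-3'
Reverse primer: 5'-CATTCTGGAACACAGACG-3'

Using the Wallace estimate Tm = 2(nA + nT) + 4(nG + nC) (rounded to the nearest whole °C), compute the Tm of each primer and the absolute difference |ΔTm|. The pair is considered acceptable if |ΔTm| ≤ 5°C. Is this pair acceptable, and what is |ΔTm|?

|ΔTm| = 2°C; the pair is acceptable.

Forward: A=7 T=5 G=4 C=4 → Tm = 2·12 + 4·8 = 56°C.
Reverse: A=6 T=3 G=4 C=5 → Tm = 2·9 + 4·9 = 54°C.
|ΔTm| = |56 − 54| = 2°C, ≤ 5°C.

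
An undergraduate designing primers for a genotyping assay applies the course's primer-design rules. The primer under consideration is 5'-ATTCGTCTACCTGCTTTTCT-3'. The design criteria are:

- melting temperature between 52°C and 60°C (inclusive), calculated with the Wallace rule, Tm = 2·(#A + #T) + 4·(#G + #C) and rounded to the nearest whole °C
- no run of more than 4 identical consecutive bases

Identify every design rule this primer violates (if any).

Base counts: A=2, T=10, G=2, C=6 (length 20).
Tm: Tm = 2·12 + 4·8 = 56°C ✓
homopolymer run: longest run = 4 ✓

Meets all criteria.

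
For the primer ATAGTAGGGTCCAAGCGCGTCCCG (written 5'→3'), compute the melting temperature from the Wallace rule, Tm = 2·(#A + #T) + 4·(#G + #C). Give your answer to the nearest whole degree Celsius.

Base counts: A=5, T=4, G=8, C=7 (length 24).
Tm = 2·(5+4) + 4·(8+7) = 2·9 + 4·15 = 18 + 60 = 78°C.

78°C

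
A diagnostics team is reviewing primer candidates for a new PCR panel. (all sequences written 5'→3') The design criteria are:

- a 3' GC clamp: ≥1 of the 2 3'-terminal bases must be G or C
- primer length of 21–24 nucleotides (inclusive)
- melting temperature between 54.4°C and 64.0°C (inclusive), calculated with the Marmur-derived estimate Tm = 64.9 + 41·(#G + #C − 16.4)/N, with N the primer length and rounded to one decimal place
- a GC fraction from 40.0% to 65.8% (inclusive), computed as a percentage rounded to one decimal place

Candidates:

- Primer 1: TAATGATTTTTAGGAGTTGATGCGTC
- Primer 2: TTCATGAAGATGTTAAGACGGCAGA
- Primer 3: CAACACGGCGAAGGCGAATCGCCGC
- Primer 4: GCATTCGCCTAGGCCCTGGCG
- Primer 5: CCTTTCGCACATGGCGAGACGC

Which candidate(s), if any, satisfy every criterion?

Primer 1 (26 nt, A=6 T=11 G=7 C=2): 3' end TC has 1 G/C ✓; length 26, outside 21–24 ✗; Tm = 64.9 + 41·(9 − 16.4)/26 = 53.2°C, outside 54.4–64.0°C ✗; GC 9/26 = 34.6%, outside 40.0–65.8% ✗ — fails.
Primer 2 (25 nt, A=9 T=6 G=7 C=3): 3' end GA has 1 G/C ✓; length 25, outside 21–24 ✗; Tm = 64.9 + 41·(10 − 16.4)/25 = 54.4°C ✓; GC 10/25 = 40.0% ✓ — fails.
Primer 3 (25 nt, A=7 T=1 G=8 C=9): 3' end GC has 2 G/C ✓; length 25, outside 21–24 ✗; Tm = 64.9 + 41·(17 − 16.4)/25 = 65.9°C, outside 54.4–64.0°C ✗; GC 17/25 = 68.0%, outside 40.0–65.8% ✗ — fails.
Primer 4 (21 nt, A=2 T=4 G=7 C=8): 3' end CG has 2 G/C ✓; length 21 ✓; Tm = 64.9 + 41·(15 − 16.4)/21 = 62.2°C ✓; GC 15/21 = 71.4%, outside 40.0–65.8% ✗ — fails.
Primer 5 (22 nt, A=4 T=4 G=6 C=8): 3' end GC has 2 G/C ✓; length 22 ✓; Tm = 64.9 + 41·(14 − 16.4)/22 = 60.4°C ✓; GC 14/22 = 63.6% ✓ — passes.

Primer 5 only.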